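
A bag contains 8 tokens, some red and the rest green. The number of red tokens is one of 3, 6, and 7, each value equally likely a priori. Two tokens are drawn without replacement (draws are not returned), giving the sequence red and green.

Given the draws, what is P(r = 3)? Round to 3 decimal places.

0.441

For each hypothesis, P(data | H) works out to: P(data | r = 3) = (3/8)(5/7) = 15/56; P(data | r = 6) = (6/8)(2/7) = 3/14; P(data | r = 7) = (7/8)(1/7) = 1/8.
The prior-weighted likelihoods are 1/3 · 15/56 = 5/56, 1/3 · 3/14 = 1/14, 1/3 · 1/8 = 1/24; with total 17/84.
Hence P(r = 3 | data) = (5/56) / (17/84) = 15/34.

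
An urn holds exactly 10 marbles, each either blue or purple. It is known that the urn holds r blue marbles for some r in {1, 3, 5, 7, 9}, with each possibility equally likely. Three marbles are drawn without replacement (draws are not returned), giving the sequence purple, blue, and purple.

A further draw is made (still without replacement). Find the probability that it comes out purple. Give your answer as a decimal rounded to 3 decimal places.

0.620

The likelihood of the observed sequence under each hypothesis: P(data | r = 1) = (9/10)(1/9)(8/8) = 1/10; P(data | r = 3) = (7/10)(3/9)(6/8) = 7/40; P(data | r = 5) = (5/10)(5/9)(4/8) = 5/36; P(data | r = 7) = (3/10)(7/9)(2/8) = 7/120; P(data | r = 9) = (1/10)(9/9)(0/8) = 0.
Weighting by the prior gives 1/5 · 1/10 = 1/50, 1/5 · 7/40 = 7/200, 1/5 · 5/36 = 1/36, 1/5 · 7/120 = 7/600, 1/5 · 0 = 0; these sum to 17/180.
Dividing through by the total gives posterior P(r = 1 | data) = 18/85, P(r = 3 | data) = 63/170, P(r = 5 | data) = 5/17, P(r = 7 | data) = 21/170, P(r = 9 | data) = 0.
So P(purple next | data) = Σ P(purple next | H) P(H | data) = (1)(18/85) + (5/7)(63/170) + (3/7)(5/17) + (1/7)(21/170) = 369/595.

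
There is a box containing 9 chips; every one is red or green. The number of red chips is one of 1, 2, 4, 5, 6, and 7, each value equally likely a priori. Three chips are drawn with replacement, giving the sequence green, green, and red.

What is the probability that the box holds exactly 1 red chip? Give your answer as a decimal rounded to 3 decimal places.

0.151

The likelihood of the observed sequence under each hypothesis: P(data | r = 1) = (8/9)(8/9)(1/9) = 0.087791; P(data | r = 2) = (7/9)(7/9)(2/9) = 0.13443; P(data | r = 4) = (5/9)(5/9)(4/9) = 0.13717; P(data | r = 5) = (4/9)(4/9)(5/9) = 0.10974; P(data | r = 6) = (3/9)(3/9)(6/9) = 0.074074; P(data | r = 7) = (2/9)(2/9)(7/9) = 0.038409.
The prior-weighted likelihoods are 1/6 · 0.087791 = 0.014632, 1/6 · 0.13443 = 0.022405, 1/6 · 0.13717 = 0.022862, 1/6 · 0.10974 = 0.01829, 1/6 · 0.074074 = 0.012346, 1/6 · 0.038409 = 0.0064015; summing to 0.096936.
So P(r = 1 | data) = (0.014632) / (0.096936) = 0.15094.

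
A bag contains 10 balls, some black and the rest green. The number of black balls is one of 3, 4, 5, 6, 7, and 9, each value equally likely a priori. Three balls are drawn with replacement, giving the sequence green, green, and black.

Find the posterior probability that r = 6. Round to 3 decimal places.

Compute the likelihood of the observed sequence for each case: P(data | r = 3) = (7/10)(7/10)(3/10) = 0.147; P(data | r = 4) = (6/10)(6/10)(4/10) = 0.144; P(data | r = 5) = (5/10)(5/10)(5/10) = 0.125; P(data | r = 6) = (4/10)(4/10)(6/10) = 0.096; P(data | r = 7) = (3/10)(3/10)(7/10) = 0.063; P(data | r = 9) = (1/10)(1/10)(9/10) = 0.009.
The prior-weighted likelihoods are 1/6 · 0.147 = 0.0245, 1/6 · 0.144 = 0.024, 1/6 · 0.125 = 0.020833, 1/6 · 0.096 = 0.016, 1/6 · 0.063 = 0.0105, 1/6 · 0.009 = 0.0015; summing to 0.097333.
By Bayes' rule, P(r = 6 | data) = (0.016) / (0.097333) = 0.16438.

0.164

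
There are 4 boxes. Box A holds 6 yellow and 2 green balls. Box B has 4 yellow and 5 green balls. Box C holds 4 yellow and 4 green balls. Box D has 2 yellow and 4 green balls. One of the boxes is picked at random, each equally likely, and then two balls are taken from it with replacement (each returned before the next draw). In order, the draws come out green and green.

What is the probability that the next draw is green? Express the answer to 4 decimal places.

0.5709

The likelihood of the observed sequence under each hypothesis: P(data | box A) = (2/8)(2/8) = 0.0625; P(data | box B) = (5/9)(5/9) = 0.30864; P(data | box C) = (4/8)(4/8) = 0.25; P(data | box D) = (4/6)(4/6) = 0.44444.
Multiplying each by its prior: 1/4 · 0.0625 = 0.015625, 1/4 · 0.30864 = 0.07716, 1/4 · 0.25 = 0.0625, 1/4 · 0.44444 = 0.11111; these sum to 0.2664.
Normalising, the posterior is P(box A | data) = 0.058653, P(box B | data) = 0.28965, P(box C | data) = 0.23461, P(box D | data) = 0.41709.
Averaging over the posterior, P(green next | data) = (1/4)(0.058653) + (5/9)(0.28965) + (1/2)(0.23461) + (2/3)(0.41709) = 0.57094.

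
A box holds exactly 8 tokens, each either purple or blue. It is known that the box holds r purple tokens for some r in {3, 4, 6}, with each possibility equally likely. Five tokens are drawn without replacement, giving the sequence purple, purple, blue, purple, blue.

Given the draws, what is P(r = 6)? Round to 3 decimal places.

For each hypothesis, P(data | H) works out to: P(data | r = 3) = (3/8)(2/7)(5/6)(1/5)(4/4) = 1/56; P(data | r = 4) = (4/8)(3/7)(4/6)(2/5)(3/4) = 3/70; P(data | r = 6) = (6/8)(5/7)(2/6)(4/5)(1/4) = 1/28.
Weighting by the prior gives 1/3 · 1/56 = 1/168, 1/3 · 3/70 = 1/70, 1/3 · 1/28 = 1/84; with total 9/280.
By Bayes' rule, P(r = 6 | data) = (1/84) / (9/280) = 10/27.

0.370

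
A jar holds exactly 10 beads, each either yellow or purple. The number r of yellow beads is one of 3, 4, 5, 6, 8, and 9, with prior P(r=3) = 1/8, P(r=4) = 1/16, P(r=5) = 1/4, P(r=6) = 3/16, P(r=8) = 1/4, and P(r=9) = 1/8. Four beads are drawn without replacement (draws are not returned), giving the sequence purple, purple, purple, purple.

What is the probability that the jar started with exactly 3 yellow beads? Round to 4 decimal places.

Under each hypothesis, the probability of the observed sequence is: P(data | r = 3) = (7/10)(6/9)(5/8)(4/7) = 0.16667; P(data | r = 4) = (6/10)(5/9)(4/8)(3/7) = 0.071429; P(data | r = 5) = (5/10)(4/9)(3/8)(2/7) = 0.02381; P(data | r = 6) = (4/10)(3/9)(2/8)(1/7) = 0.0047619; P(data | r = 8) = (2/10)(1/9)(0/8) = 0; P(data | r = 9) = (1/10)(0/9) = 0.
The prior-weighted likelihoods are 1/8 · 0.16667 = 0.020833, 1/16 · 0.071429 = 0.0044643, 1/4 · 0.02381 = 0.0059524, 3/16 · 0.0047619 = 0.00089286, 1/4 · 0 = 0, 1/8 · 0 = 0; these sum to 0.032143.
Hence P(r = 3 | data) = (0.020833) / (0.032143) = 0.64815.

0.6481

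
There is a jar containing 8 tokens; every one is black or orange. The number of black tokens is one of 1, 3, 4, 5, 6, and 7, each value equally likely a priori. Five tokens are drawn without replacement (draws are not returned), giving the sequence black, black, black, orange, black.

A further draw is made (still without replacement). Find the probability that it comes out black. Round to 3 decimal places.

For each hypothesis, P(data | H) works out to: P(data | r = 1) = (1/8)(0/7) = 0; P(data | r = 3) = (3/8)(2/7)(1/6)(5/5)(0/4) = 0; P(data | r = 4) = (4/8)(3/7)(2/6)(4/5)(1/4) = 1/70; P(data | r = 5) = (5/8)(4/7)(3/6)(3/5)(2/4) = 3/56; P(data | r = 6) = (6/8)(5/7)(4/6)(2/5)(3/4) = 3/28; P(data | r = 7) = (7/8)(6/7)(5/6)(1/5)(4/4) = 1/8.
The prior-weighted likelihoods are 1/6 · 0 = 0, 1/6 · 0 = 0, 1/6 · 1/70 = 1/420, 1/6 · 3/56 = 1/112, 1/6 · 3/28 = 1/56, 1/6 · 1/8 = 1/48; these sum to 1/20.
Dividing through by the total gives posterior P(r = 1 | data) = 0, P(r = 3 | data) = 0, P(r = 4 | data) = 1/21, P(r = 5 | data) = 5/28, P(r = 6 | data) = 5/14, P(r = 7 | data) = 5/12.
Averaging over the posterior, P(black next | data) = (0)(1/21) + (1/3)(5/28) + (2/3)(5/14) + (1)(5/12) = 5/7.

0.714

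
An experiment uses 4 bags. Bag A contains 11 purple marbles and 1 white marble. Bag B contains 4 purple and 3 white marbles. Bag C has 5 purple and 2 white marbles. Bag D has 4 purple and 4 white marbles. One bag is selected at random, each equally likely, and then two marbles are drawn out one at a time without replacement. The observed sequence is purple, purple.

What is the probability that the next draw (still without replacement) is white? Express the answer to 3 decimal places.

For each hypothesis, P(data | H) works out to: P(data | bag A) = (11/12)(10/11) = 5/6; P(data | bag B) = (4/7)(3/6) = 2/7; P(data | bag C) = (5/7)(4/6) = 10/21; P(data | bag D) = (4/8)(3/7) = 3/14.
Multiplying each by its prior: 1/4 · 5/6 = 5/24, 1/4 · 2/7 = 1/14, 1/4 · 10/21 = 5/42, 1/4 · 3/14 = 3/56; these sum to 19/42.
Normalising, the posterior is P(bag A | data) = 35/76, P(bag B | data) = 3/19, P(bag C | data) = 5/19, P(bag D | data) = 9/76.
So P(white next | data) = Σ P(white next | H) P(H | data) = (1/10)(35/76) + (3/5)(3/19) + (2/5)(5/19) + (2/3)(9/76) = 13/40.

0.325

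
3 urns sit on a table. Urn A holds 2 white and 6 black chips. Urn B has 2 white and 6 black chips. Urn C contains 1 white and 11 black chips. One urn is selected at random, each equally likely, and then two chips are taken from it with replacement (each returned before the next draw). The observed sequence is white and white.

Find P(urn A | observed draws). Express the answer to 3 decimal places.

0.474

Compute the likelihood of the observed sequence for each case: P(data | urn A) = (2/8)(2/8) = 1/16; P(data | urn B) = (2/8)(2/8) = 1/16; P(data | urn C) = (1/12)(1/12) = 1/144.
The prior-weighted likelihoods are 1/3 · 1/16 = 1/48, 1/3 · 1/16 = 1/48, 1/3 · 1/144 = 1/432; with total 19/432.
Hence P(urn A | data) = (1/48) / (19/432) = 9/19.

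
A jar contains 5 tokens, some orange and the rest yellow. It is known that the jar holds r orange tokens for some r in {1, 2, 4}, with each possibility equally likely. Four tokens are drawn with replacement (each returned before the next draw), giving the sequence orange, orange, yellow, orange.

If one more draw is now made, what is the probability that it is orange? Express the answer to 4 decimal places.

Compute the likelihood of the observed sequence for each case: P(data | r = 1) = (1/5)(1/5)(4/5)(1/5) = 0.0064; P(data | r = 2) = (2/5)(2/5)(3/5)(2/5) = 0.0384; P(data | r = 4) = (4/5)(4/5)(1/5)(4/5) = 0.1024.
Weighting by the prior gives 1/3 · 0.0064 = 0.0021333, 1/3 · 0.0384 = 0.0128, 1/3 · 0.1024 = 0.034133; summing to 0.049067.
Normalising, the posterior is P(r = 1 | data) = 0.043478, P(r = 2 | data) = 0.26087, P(r = 4 | data) = 0.69565.
Averaging over the posterior, P(orange next | data) = (1/5)(0.043478) + (2/5)(0.26087) + (4/5)(0.69565) = 0.66957.

0.6696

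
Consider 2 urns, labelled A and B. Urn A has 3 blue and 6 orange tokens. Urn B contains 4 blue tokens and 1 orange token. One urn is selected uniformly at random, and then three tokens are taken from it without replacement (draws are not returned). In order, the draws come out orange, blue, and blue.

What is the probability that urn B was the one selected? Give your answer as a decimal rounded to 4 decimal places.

0.7368

Under each hypothesis, the probability of the observed sequence is: P(data | urn A) = (6/9)(3/8)(2/7) = 1/14; P(data | urn B) = (1/5)(4/4)(3/3) = 1/5.
Multiplying each by its prior: 1/2 · 1/14 = 1/28, 1/2 · 1/5 = 1/10; summing to 19/140.
Hence P(urn B | data) = (1/10) / (19/140) = 14/19.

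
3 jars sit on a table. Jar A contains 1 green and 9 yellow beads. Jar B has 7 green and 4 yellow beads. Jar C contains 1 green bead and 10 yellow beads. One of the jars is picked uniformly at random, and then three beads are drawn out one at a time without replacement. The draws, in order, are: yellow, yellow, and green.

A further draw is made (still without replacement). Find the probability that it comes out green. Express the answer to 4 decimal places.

0.2308

The likelihood of the observed sequence under each hypothesis: P(data | jar A) = (9/10)(8/9)(1/8) = 1/10; P(data | jar B) = (4/11)(3/10)(7/9) = 14/165; P(data | jar C) = (10/11)(9/10)(1/9) = 1/11.
Weighting by the prior gives 1/3 · 1/10 = 1/30, 1/3 · 14/165 = 14/495, 1/3 · 1/11 = 1/33; with total 91/990.
Dividing through by the total gives posterior P(jar A | data) = 33/91, P(jar B | data) = 4/13, P(jar C | data) = 30/91.
So P(green next | data) = Σ P(green next | H) P(H | data) = (0)(33/91) + (3/4)(4/13) + (0)(30/91) = 3/13.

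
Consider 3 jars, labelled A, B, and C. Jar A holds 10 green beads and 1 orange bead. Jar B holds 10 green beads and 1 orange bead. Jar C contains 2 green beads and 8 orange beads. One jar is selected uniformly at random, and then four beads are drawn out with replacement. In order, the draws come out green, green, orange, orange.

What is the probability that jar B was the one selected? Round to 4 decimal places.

0.1740

Under each hypothesis, the probability of the observed sequence is: P(data | jar A) = (10/11)(10/11)(1/11)(1/11) = 0.0068301; P(data | jar B) = (10/11)(10/11)(1/11)(1/11) = 0.0068301; P(data | jar C) = (2/10)(2/10)(8/10)(8/10) = 0.0256.
The prior-weighted likelihoods are 1/3 · 0.0068301 = 0.0022767, 1/3 · 0.0068301 = 0.0022767, 1/3 · 0.0256 = 0.0085333; these sum to 0.013087.
Therefore the posterior P(jar B | data) = (0.0022767) / (0.013087) = 0.17397.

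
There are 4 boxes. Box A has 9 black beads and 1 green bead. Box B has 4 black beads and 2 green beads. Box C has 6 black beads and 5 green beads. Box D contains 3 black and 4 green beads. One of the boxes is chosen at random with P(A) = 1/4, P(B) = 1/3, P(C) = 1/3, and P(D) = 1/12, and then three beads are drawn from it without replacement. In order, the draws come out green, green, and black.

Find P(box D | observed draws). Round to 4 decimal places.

0.1857

Under each hypothesis, the probability of the observed sequence is: P(data | box A) = (1/10)(0/9) = 0; P(data | box B) = (2/6)(1/5)(4/4) = 0.066667; P(data | box C) = (5/11)(4/10)(6/9) = 0.12121; P(data | box D) = (4/7)(3/6)(3/5) = 0.17143.
Weighting by the prior gives 1/4 · 0 = 0, 1/3 · 0.066667 = 0.022222, 1/3 · 0.12121 = 0.040404, 1/12 · 0.17143 = 0.014286; these sum to 0.076912.
Therefore the posterior P(box D | data) = (0.014286) / (0.076912) = 0.18574.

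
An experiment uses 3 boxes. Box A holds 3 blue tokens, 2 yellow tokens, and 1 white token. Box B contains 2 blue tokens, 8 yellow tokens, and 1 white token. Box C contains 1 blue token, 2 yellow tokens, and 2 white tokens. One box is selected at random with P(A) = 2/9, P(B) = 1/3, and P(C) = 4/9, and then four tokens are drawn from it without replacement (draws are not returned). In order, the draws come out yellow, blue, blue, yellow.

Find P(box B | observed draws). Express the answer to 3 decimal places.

0.389

Under each hypothesis, the probability of the observed sequence is: P(data | box A) = (2/6)(3/5)(2/4)(1/3) = 0.033333; P(data | box B) = (8/11)(2/10)(1/9)(7/8) = 0.014141; P(data | box C) = (2/5)(1/4)(0/3) = 0.
Weighting by the prior gives 2/9 · 0.033333 = 0.0074074, 1/3 · 0.014141 = 0.0047138, 4/9 · 0 = 0; summing to 0.012121.
Hence P(box B | data) = (0.0047138) / (0.012121) = 0.38889.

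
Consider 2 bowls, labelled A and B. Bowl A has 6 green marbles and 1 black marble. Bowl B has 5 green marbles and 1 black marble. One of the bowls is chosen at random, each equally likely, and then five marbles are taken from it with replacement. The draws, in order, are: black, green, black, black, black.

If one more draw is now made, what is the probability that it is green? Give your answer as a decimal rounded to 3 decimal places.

0.842

The likelihood of the observed sequence under each hypothesis: P(data | bowl A) = (1/7)(6/7)(1/7)(1/7)(1/7) = 0.00035699; P(data | bowl B) = (1/6)(5/6)(1/6)(1/6)(1/6) = 0.000643.
Weighting by the prior gives 1/2 · 0.00035699 = 0.0001785, 1/2 · 0.000643 = 0.0003215; with total 0.0005.
Dividing through by the total gives posterior P(bowl A | data) = 0.35699, P(bowl B | data) = 0.64301.
Averaging over the posterior, P(green next | data) = (6/7)(0.35699) + (5/6)(0.64301) = 0.84183.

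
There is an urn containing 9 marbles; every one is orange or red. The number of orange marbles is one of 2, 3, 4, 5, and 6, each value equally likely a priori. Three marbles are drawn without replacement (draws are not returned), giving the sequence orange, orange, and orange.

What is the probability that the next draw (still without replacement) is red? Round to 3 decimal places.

For each hypothesis, P(data | H) works out to: P(data | r = 2) = (2/9)(1/8)(0/7) = 0; P(data | r = 3) = (3/9)(2/8)(1/7) = 1/84; P(data | r = 4) = (4/9)(3/8)(2/7) = 1/21; P(data | r = 5) = (5/9)(4/8)(3/7) = 5/42; P(data | r = 6) = (6/9)(5/8)(4/7) = 5/21.
Weighting by the prior gives 1/5 · 0 = 0, 1/5 · 1/84 = 1/420, 1/5 · 1/21 = 1/105, 1/5 · 5/42 = 1/42, 1/5 · 5/21 = 1/21; summing to 1/12.
Dividing through by the total gives posterior P(r = 2 | data) = 0, P(r = 3 | data) = 1/35, P(r = 4 | data) = 4/35, P(r = 5 | data) = 2/7, P(r = 6 | data) = 4/7.
Averaging over the posterior, P(red next | data) = (1)(1/35) + (5/6)(4/35) + (2/3)(2/7) + (1/2)(4/7) = 3/5.

0.600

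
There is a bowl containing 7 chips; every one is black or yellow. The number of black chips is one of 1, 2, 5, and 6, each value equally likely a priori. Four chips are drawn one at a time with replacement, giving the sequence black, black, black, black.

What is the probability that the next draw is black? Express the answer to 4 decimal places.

0.8060

Compute the likelihood of the observed sequence for each case: P(data | r = 1) = (1/7)(1/7)(1/7)(1/7) = 0.00041649; P(data | r = 2) = (2/7)(2/7)(2/7)(2/7) = 0.0066639; P(data | r = 5) = (5/7)(5/7)(5/7)(5/7) = 0.26031; P(data | r = 6) = (6/7)(6/7)(6/7)(6/7) = 0.53978.
The prior-weighted likelihoods are 1/4 · 0.00041649 = 0.00010412, 1/4 · 0.0066639 = 0.001666, 1/4 · 0.26031 = 0.065077, 1/4 · 0.53978 = 0.13494; summing to 0.20179.
Dividing through by the total gives posterior P(r = 1 | data) = 0.000516, P(r = 2 | data) = 0.0082559, P(r = 5 | data) = 0.3225, P(r = 6 | data) = 0.66873.
The predictive probability is P(black next | data) = (1/7)(0.000516) + (2/7)(0.0082559) + (5/7)(0.3225) + (6/7)(0.66873) = 0.80599.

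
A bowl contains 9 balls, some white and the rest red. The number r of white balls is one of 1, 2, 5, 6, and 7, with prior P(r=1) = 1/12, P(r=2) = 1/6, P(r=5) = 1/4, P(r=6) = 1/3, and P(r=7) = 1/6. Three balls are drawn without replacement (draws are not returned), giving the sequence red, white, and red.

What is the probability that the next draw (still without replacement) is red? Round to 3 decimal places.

Compute the likelihood of the observed sequence for each case: P(data | r = 1) = (8/9)(1/8)(7/7) = 1/9; P(data | r = 2) = (7/9)(2/8)(6/7) = 1/6; P(data | r = 5) = (4/9)(5/8)(3/7) = 5/42; P(data | r = 6) = (3/9)(6/8)(2/7) = 1/14; P(data | r = 7) = (2/9)(7/8)(1/7) = 1/36.
The prior-weighted likelihoods are 1/12 · 1/9 = 1/108, 1/6 · 1/6 = 1/36, 1/4 · 5/42 = 5/168, 1/3 · 1/14 = 1/42, 1/6 · 1/36 = 1/216; summing to 2/21.
Normalising, the posterior is P(r = 1 | data) = 7/72, P(r = 2 | data) = 7/24, P(r = 5 | data) = 5/16, P(r = 6 | data) = 1/4, P(r = 7 | data) = 7/144.
The predictive probability is P(red next | data) = (1)(7/72) + (5/6)(7/24) + (1/3)(5/16) + (1/6)(1/4) + (0)(7/144) = 35/72.

0.486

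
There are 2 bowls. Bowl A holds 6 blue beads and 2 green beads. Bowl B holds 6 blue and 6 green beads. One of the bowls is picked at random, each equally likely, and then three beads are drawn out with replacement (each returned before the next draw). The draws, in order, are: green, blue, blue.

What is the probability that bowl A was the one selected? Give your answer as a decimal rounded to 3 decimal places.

Under each hypothesis, the probability of the observed sequence is: P(data | bowl A) = (2/8)(6/8)(6/8) = 9/64; P(data | bowl B) = (6/12)(6/12)(6/12) = 1/8.
Weighting by the prior gives 1/2 · 9/64 = 9/128, 1/2 · 1/8 = 1/16; with total 17/128.
So P(bowl A | data) = (9/128) / (17/128) = 9/17.

0.529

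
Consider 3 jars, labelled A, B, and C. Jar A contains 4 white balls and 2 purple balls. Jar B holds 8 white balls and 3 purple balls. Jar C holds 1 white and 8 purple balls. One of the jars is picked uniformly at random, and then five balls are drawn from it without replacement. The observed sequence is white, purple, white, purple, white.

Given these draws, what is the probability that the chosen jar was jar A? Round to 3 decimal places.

The likelihood of the observed sequence under each hypothesis: P(data | jar A) = (4/6)(2/5)(3/4)(1/3)(2/2) = 1/15; P(data | jar B) = (8/11)(3/10)(7/9)(2/8)(6/7) = 2/55; P(data | jar C) = (1/9)(8/8)(0/7) = 0.
The prior-weighted likelihoods are 1/3 · 1/15 = 1/45, 1/3 · 2/55 = 2/165, 1/3 · 0 = 0; with total 17/495.
Hence P(jar A | data) = (1/45) / (17/495) = 11/17.

0.647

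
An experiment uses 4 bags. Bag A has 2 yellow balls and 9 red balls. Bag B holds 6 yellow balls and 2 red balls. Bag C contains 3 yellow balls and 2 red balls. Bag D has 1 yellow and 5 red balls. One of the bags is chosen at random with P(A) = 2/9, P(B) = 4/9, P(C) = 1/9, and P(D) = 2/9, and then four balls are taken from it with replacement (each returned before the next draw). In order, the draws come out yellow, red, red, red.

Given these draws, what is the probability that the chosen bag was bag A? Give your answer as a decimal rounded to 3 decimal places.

For each hypothesis, P(data | H) works out to: P(data | bag A) = (2/11)(9/11)(9/11)(9/11) = 0.099583; P(data | bag B) = (6/8)(2/8)(2/8)(2/8) = 0.011719; P(data | bag C) = (3/5)(2/5)(2/5)(2/5) = 0.0384; P(data | bag D) = (1/6)(5/6)(5/6)(5/6) = 0.096451.
The prior-weighted likelihoods are 2/9 · 0.099583 = 0.02213, 4/9 · 0.011719 = 0.0052083, 1/9 · 0.0384 = 0.0042667, 2/9 · 0.096451 = 0.021433; these sum to 0.053038.
So P(bag A | data) = (0.02213) / (0.053038) = 0.41724.

0.417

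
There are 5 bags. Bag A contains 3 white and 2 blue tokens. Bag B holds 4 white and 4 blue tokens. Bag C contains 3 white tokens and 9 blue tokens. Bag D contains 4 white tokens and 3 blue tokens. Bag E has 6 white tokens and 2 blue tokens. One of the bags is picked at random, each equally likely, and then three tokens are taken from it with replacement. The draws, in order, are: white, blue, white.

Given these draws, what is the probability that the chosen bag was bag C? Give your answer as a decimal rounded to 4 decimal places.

Under each hypothesis, the probability of the observed sequence is: P(data | bag A) = (3/5)(2/5)(3/5) = 0.144; P(data | bag B) = (4/8)(4/8)(4/8) = 0.125; P(data | bag C) = (3/12)(9/12)(3/12) = 0.046875; P(data | bag D) = (4/7)(3/7)(4/7) = 0.13994; P(data | bag E) = (6/8)(2/8)(6/8) = 0.14062.
Multiplying each by its prior: 1/5 · 0.144 = 0.0288, 1/5 · 0.125 = 0.025, 1/5 · 0.046875 = 0.009375, 1/5 · 0.13994 = 0.027988, 1/5 · 0.14062 = 0.028125; summing to 0.11929.
By Bayes' rule, P(bag C | data) = (0.009375) / (0.11929) = 0.078591.

0.0786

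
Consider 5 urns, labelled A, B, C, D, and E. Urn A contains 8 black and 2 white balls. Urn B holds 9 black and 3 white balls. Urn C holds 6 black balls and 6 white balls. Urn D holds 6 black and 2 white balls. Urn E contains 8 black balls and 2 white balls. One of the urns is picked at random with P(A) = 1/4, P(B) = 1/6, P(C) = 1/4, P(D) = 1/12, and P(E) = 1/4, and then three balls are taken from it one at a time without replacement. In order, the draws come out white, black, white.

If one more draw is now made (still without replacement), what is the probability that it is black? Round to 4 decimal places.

0.7107

For each hypothesis, P(data | H) works out to: P(data | urn A) = (2/10)(8/9)(1/8) = 0.022222; P(data | urn B) = (3/12)(9/11)(2/10) = 0.040909; P(data | urn C) = (6/12)(6/11)(5/10) = 0.13636; P(data | urn D) = (2/8)(6/7)(1/6) = 0.035714; P(data | urn E) = (2/10)(8/9)(1/8) = 0.022222.
Multiplying each by its prior: 1/4 · 0.022222 = 0.0055556, 1/6 · 0.040909 = 0.0068182, 1/4 · 0.13636 = 0.034091, 1/12 · 0.035714 = 0.0029762, 1/4 · 0.022222 = 0.0055556; these sum to 0.054996.
Dividing through by the total gives posterior P(urn A | data) = 0.10102, P(urn B | data) = 0.12398, P(urn C | data) = 0.61988, P(urn D | data) = 0.054116, P(urn E | data) = 0.10102.
The predictive probability is P(black next | data) = (1)(0.10102) + (8/9)(0.12398) + (5/9)(0.61988) + (1)(0.054116) + (1)(0.10102) = 0.71072.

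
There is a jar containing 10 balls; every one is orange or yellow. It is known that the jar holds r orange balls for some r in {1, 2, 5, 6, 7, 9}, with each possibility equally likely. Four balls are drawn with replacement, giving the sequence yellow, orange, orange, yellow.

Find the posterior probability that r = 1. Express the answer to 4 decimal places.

Under each hypothesis, the probability of the observed sequence is: P(data | r = 1) = (9/10)(1/10)(1/10)(9/10) = 0.0081; P(data | r = 2) = (8/10)(2/10)(2/10)(8/10) = 0.0256; P(data | r = 5) = (5/10)(5/10)(5/10)(5/10) = 0.0625; P(data | r = 6) = (4/10)(6/10)(6/10)(4/10) = 0.0576; P(data | r = 7) = (3/10)(7/10)(7/10)(3/10) = 0.0441; P(data | r = 9) = (1/10)(9/10)(9/10)(1/10) = 0.0081.
Multiplying each by its prior: 1/6 · 0.0081 = 0.00135, 1/6 · 0.0256 = 0.0042667, 1/6 · 0.0625 = 0.010417, 1/6 · 0.0576 = 0.0096, 1/6 · 0.0441 = 0.00735, 1/6 · 0.0081 = 0.00135; summing to 0.034333.
Hence P(r = 1 | data) = (0.00135) / (0.034333) = 0.03932.

0.0393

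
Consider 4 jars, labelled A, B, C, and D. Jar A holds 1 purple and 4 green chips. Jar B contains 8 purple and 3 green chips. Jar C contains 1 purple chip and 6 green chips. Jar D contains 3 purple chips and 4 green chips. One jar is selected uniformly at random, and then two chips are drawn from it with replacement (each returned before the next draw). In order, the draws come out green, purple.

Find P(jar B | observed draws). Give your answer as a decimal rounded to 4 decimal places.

Compute the likelihood of the observed sequence for each case: P(data | jar A) = (4/5)(1/5) = 0.16; P(data | jar B) = (3/11)(8/11) = 0.19835; P(data | jar C) = (6/7)(1/7) = 0.12245; P(data | jar D) = (4/7)(3/7) = 0.2449.
Weighting by the prior gives 1/4 · 0.16 = 0.04, 1/4 · 0.19835 = 0.049587, 1/4 · 0.12245 = 0.030612, 1/4 · 0.2449 = 0.061224; with total 0.18142.
So P(jar B | data) = (0.049587) / (0.18142) = 0.27332.

0.2733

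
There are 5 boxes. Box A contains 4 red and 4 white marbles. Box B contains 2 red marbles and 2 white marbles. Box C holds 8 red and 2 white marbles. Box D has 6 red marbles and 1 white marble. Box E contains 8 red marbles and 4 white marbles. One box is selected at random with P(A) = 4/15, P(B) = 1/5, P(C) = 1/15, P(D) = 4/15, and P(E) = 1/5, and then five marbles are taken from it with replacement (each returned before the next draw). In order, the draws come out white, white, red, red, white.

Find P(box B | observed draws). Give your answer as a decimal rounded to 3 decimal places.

0.333

Under each hypothesis, the probability of the observed sequence is: P(data | box A) = (4/8)(4/8)(4/8)(4/8)(4/8) = 0.03125; P(data | box B) = (2/4)(2/4)(2/4)(2/4)(2/4) = 0.03125; P(data | box C) = (2/10)(2/10)(8/10)(8/10)(2/10) = 0.00512; P(data | box D) = (1/7)(1/7)(6/7)(6/7)(1/7) = 0.002142; P(data | box E) = (4/12)(4/12)(8/12)(8/12)(4/12) = 0.016461.
Weighting by the prior gives 4/15 · 0.03125 = 0.0083333, 1/5 · 0.03125 = 0.00625, 1/15 · 0.00512 = 0.00034133, 4/15 · 0.002142 = 0.00057119, 1/5 · 0.016461 = 0.0032922; these sum to 0.018788.
By Bayes' rule, P(box B | data) = (0.00625) / (0.018788) = 0.33266.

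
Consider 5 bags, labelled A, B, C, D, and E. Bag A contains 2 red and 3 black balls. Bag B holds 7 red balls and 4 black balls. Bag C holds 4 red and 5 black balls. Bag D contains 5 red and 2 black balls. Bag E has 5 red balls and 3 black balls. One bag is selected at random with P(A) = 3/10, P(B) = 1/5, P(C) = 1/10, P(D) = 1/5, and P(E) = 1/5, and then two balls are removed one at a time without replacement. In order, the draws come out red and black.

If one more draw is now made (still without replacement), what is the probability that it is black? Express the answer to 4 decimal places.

Compute the likelihood of the observed sequence for each case: P(data | bag A) = (2/5)(3/4) = 0.3; P(data | bag B) = (7/11)(4/10) = 0.25455; P(data | bag C) = (4/9)(5/8) = 0.27778; P(data | bag D) = (5/7)(2/6) = 0.2381; P(data | bag E) = (5/8)(3/7) = 0.26786.
Multiplying each by its prior: 3/10 · 0.3 = 0.09, 1/5 · 0.25455 = 0.050909, 1/10 · 0.27778 = 0.027778, 1/5 · 0.2381 = 0.047619, 1/5 · 0.26786 = 0.053571; summing to 0.26988.
The posterior is then P(bag A | data) = 0.33348, P(bag B | data) = 0.18864, P(bag C | data) = 0.10293, P(bag D | data) = 0.17645, P(bag E | data) = 0.1985.
The predictive probability is P(black next | data) = (2/3)(0.33348) + (1/3)(0.18864) + (4/7)(0.10293) + (1/5)(0.17645) + (1/3)(0.1985) = 0.44548.

0.4455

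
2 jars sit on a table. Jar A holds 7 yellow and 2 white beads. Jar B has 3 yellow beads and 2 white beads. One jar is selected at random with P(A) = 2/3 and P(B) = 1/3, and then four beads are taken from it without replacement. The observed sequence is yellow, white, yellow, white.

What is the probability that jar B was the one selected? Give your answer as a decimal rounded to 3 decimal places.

0.643

Under each hypothesis, the probability of the observed sequence is: P(data | jar A) = (7/9)(2/8)(6/7)(1/6) = 1/36; P(data | jar B) = (3/5)(2/4)(2/3)(1/2) = 1/10.
Weighting by the prior gives 2/3 · 1/36 = 1/54, 1/3 · 1/10 = 1/30; these sum to 7/135.
By Bayes' rule, P(jar B | data) = (1/30) / (7/135) = 9/14.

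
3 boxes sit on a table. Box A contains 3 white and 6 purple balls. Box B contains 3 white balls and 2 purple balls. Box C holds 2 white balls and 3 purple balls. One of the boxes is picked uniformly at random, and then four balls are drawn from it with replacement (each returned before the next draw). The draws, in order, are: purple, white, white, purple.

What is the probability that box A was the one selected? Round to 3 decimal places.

For each hypothesis, P(data | H) works out to: P(data | box A) = (6/9)(3/9)(3/9)(6/9) = 0.049383; P(data | box B) = (2/5)(3/5)(3/5)(2/5) = 0.0576; P(data | box C) = (3/5)(2/5)(2/5)(3/5) = 0.0576.
The prior-weighted likelihoods are 1/3 · 0.049383 = 0.016461, 1/3 · 0.0576 = 0.0192, 1/3 · 0.0576 = 0.0192; summing to 0.054861.
So P(box A | data) = (0.016461) / (0.054861) = 0.30005.

0.300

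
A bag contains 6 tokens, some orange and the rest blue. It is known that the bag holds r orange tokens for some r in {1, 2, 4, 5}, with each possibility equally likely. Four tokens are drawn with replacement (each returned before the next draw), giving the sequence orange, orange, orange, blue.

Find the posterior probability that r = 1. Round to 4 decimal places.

0.0172

Compute the likelihood of the observed sequence for each case: P(data | r = 1) = (1/6)(1/6)(1/6)(5/6) = 0.003858; P(data | r = 2) = (2/6)(2/6)(2/6)(4/6) = 0.024691; P(data | r = 4) = (4/6)(4/6)(4/6)(2/6) = 0.098765; P(data | r = 5) = (5/6)(5/6)(5/6)(1/6) = 0.096451.
Multiplying each by its prior: 1/4 · 0.003858 = 0.00096451, 1/4 · 0.024691 = 0.0061728, 1/4 · 0.098765 = 0.024691, 1/4 · 0.096451 = 0.024113; with total 0.055941.
Hence P(r = 1 | data) = (0.00096451) / (0.055941) = 0.017241.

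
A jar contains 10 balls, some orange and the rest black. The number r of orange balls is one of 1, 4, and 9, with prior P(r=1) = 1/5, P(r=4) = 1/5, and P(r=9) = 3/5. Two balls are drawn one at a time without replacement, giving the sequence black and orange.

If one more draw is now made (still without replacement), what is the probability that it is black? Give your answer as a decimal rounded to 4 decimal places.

Under each hypothesis, the probability of the observed sequence is: P(data | r = 1) = (9/10)(1/9) = 1/10; P(data | r = 4) = (6/10)(4/9) = 4/15; P(data | r = 9) = (1/10)(9/9) = 1/10.
The prior-weighted likelihoods are 1/5 · 1/10 = 1/50, 1/5 · 4/15 = 4/75, 3/5 · 1/10 = 3/50; with total 2/15.
The posterior is then P(r = 1 | data) = 3/20, P(r = 4 | data) = 2/5, P(r = 9 | data) = 9/20.
So P(black next | data) = Σ P(black next | H) P(H | data) = (1)(3/20) + (5/8)(2/5) + (0)(9/20) = 2/5.

0.4000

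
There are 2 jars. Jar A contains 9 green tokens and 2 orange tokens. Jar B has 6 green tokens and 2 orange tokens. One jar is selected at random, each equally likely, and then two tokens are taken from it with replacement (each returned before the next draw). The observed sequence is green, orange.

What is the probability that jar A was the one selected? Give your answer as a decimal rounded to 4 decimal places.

0.4424

Compute the likelihood of the observed sequence for each case: P(data | jar A) = (9/11)(2/11) = 0.14876; P(data | jar B) = (6/8)(2/8) = 0.1875.
Weighting by the prior gives 1/2 · 0.14876 = 0.07438, 1/2 · 0.1875 = 0.09375; summing to 0.16813.
By Bayes' rule, P(jar A | data) = (0.07438) / (0.16813) = 0.4424.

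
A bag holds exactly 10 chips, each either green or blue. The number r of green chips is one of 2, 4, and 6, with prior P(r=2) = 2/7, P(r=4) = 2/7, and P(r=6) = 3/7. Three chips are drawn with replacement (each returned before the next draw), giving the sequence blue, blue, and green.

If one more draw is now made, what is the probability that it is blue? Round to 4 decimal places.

0.5923

Compute the likelihood of the observed sequence for each case: P(data | r = 2) = (8/10)(8/10)(2/10) = 16/125; P(data | r = 4) = (6/10)(6/10)(4/10) = 18/125; P(data | r = 6) = (4/10)(4/10)(6/10) = 12/125.
The prior-weighted likelihoods are 2/7 · 16/125 = 32/875, 2/7 · 18/125 = 36/875, 3/7 · 12/125 = 36/875; summing to 104/875.
Normalising, the posterior is P(r = 2 | data) = 4/13, P(r = 4 | data) = 9/26, P(r = 6 | data) = 9/26.
The predictive probability is P(blue next | data) = (4/5)(4/13) + (3/5)(9/26) + (2/5)(9/26) = 77/130.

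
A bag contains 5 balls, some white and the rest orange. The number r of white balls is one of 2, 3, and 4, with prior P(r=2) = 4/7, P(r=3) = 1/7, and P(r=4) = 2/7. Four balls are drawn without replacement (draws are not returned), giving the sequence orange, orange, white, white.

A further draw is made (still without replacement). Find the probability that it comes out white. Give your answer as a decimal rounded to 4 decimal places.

The likelihood of the observed sequence under each hypothesis: P(data | r = 2) = (3/5)(2/4)(2/3)(1/2) = 1/10; P(data | r = 3) = (2/5)(1/4)(3/3)(2/2) = 1/10; P(data | r = 4) = (1/5)(0/4) = 0.
Weighting by the prior gives 4/7 · 1/10 = 2/35, 1/7 · 1/10 = 1/70, 2/7 · 0 = 0; these sum to 1/14.
Dividing through by the total gives posterior P(r = 2 | data) = 4/5, P(r = 3 | data) = 1/5, P(r = 4 | data) = 0.
Averaging over the posterior, P(white next | data) = (0)(4/5) + (1)(1/5) = 1/5.

0.2000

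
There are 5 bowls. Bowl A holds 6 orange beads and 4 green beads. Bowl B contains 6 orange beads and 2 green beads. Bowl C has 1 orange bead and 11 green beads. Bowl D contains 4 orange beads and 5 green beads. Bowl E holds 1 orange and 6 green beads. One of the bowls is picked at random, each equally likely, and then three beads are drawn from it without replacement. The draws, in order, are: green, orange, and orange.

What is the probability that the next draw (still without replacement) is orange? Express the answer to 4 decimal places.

The likelihood of the observed sequence under each hypothesis: P(data | bowl A) = (4/10)(6/9)(5/8) = 1/6; P(data | bowl B) = (2/8)(6/7)(5/6) = 5/28; P(data | bowl C) = (11/12)(1/11)(0/10) = 0; P(data | bowl D) = (5/9)(4/8)(3/7) = 5/42; P(data | bowl E) = (6/7)(1/6)(0/5) = 0.
Weighting by the prior gives 1/5 · 1/6 = 1/30, 1/5 · 5/28 = 1/28, 1/5 · 0 = 0, 1/5 · 5/42 = 1/42, 1/5 · 0 = 0; with total 13/140.
Dividing through by the total gives posterior P(bowl A | data) = 14/39, P(bowl B | data) = 5/13, P(bowl C | data) = 0, P(bowl D | data) = 10/39, P(bowl E | data) = 0.
Averaging over the posterior, P(orange next | data) = (4/7)(14/39) + (4/5)(5/13) + (1/3)(10/39) = 70/117.

0.5983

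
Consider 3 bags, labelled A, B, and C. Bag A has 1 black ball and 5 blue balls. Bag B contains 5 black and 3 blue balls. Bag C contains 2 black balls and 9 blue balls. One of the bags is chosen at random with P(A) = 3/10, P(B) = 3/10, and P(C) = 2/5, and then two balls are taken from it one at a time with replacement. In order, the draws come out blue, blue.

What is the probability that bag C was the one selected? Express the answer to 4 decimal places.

The likelihood of the observed sequence under each hypothesis: P(data | bag A) = (5/6)(5/6) = 0.69444; P(data | bag B) = (3/8)(3/8) = 0.14062; P(data | bag C) = (9/11)(9/11) = 0.66942.
The prior-weighted likelihoods are 3/10 · 0.69444 = 0.20833, 3/10 · 0.14062 = 0.042188, 2/5 · 0.66942 = 0.26777; with total 0.51829.
Therefore the posterior P(bag C | data) = (0.26777) / (0.51829) = 0.51664.

0.5166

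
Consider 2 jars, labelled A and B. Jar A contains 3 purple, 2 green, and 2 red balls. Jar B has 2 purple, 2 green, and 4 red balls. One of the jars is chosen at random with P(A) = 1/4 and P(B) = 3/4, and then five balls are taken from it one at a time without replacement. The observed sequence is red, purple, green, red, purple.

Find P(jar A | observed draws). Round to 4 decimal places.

The likelihood of the observed sequence under each hypothesis: P(data | jar A) = (2/7)(3/6)(2/5)(1/4)(2/3) = 0.0095238; P(data | jar B) = (4/8)(2/7)(2/6)(3/5)(1/4) = 0.0071429.
Multiplying each by its prior: 1/4 · 0.0095238 = 0.002381, 3/4 · 0.0071429 = 0.0053571; summing to 0.0077381.
So P(jar A | data) = (0.002381) / (0.0077381) = 0.30769.

0.3077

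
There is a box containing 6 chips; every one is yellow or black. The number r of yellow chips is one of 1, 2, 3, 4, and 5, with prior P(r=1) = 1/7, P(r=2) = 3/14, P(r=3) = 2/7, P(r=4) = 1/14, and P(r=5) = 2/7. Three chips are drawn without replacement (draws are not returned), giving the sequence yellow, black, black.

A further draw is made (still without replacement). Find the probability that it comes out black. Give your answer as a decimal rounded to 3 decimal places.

The likelihood of the observed sequence under each hypothesis: P(data | r = 1) = (1/6)(5/5)(4/4) = 1/6; P(data | r = 2) = (2/6)(4/5)(3/4) = 1/5; P(data | r = 3) = (3/6)(3/5)(2/4) = 3/20; P(data | r = 4) = (4/6)(2/5)(1/4) = 1/15; P(data | r = 5) = (5/6)(1/5)(0/4) = 0.
Multiplying each by its prior: 1/7 · 1/6 = 1/42, 3/14 · 1/5 = 3/70, 2/7 · 3/20 = 3/70, 1/14 · 1/15 = 1/210, 2/7 · 0 = 0; summing to 4/35.
Dividing through by the total gives posterior P(r = 1 | data) = 5/24, P(r = 2 | data) = 3/8, P(r = 3 | data) = 3/8, P(r = 4 | data) = 1/24, P(r = 5 | data) = 0.
The predictive probability is P(black next | data) = (1)(5/24) + (2/3)(3/8) + (1/3)(3/8) + (0)(1/24) = 7/12.

0.583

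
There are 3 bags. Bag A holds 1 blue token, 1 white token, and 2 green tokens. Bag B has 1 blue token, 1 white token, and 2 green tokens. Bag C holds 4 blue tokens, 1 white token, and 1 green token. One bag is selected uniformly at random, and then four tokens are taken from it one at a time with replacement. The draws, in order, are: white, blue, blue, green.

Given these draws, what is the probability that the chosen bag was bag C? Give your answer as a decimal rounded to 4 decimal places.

0.4414

For each hypothesis, P(data | H) works out to: P(data | bag A) = (1/4)(1/4)(1/4)(2/4) = 0.0078125; P(data | bag B) = (1/4)(1/4)(1/4)(2/4) = 0.0078125; P(data | bag C) = (1/6)(4/6)(4/6)(1/6) = 0.012346.
Multiplying each by its prior: 1/3 · 0.0078125 = 0.0026042, 1/3 · 0.0078125 = 0.0026042, 1/3 · 0.012346 = 0.0041152; with total 0.0093236.
Hence P(bag C | data) = (0.0041152) / (0.0093236) = 0.44138.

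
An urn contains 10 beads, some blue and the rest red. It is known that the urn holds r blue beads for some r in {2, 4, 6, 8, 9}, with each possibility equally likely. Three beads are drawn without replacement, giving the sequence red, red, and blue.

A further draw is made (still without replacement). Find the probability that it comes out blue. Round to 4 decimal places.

0.4214

Under each hypothesis, the probability of the observed sequence is: P(data | r = 2) = (8/10)(7/9)(2/8) = 7/45; P(data | r = 4) = (6/10)(5/9)(4/8) = 1/6; P(data | r = 6) = (4/10)(3/9)(6/8) = 1/10; P(data | r = 8) = (2/10)(1/9)(8/8) = 1/45; P(data | r = 9) = (1/10)(0/9) = 0.
The prior-weighted likelihoods are 1/5 · 7/45 = 7/225, 1/5 · 1/6 = 1/30, 1/5 · 1/10 = 1/50, 1/5 · 1/45 = 1/225, 1/5 · 0 = 0; these sum to 4/45.
The posterior is then P(r = 2 | data) = 7/20, P(r = 4 | data) = 3/8, P(r = 6 | data) = 9/40, P(r = 8 | data) = 1/20, P(r = 9 | data) = 0.
Averaging over the posterior, P(blue next | data) = (1/7)(7/20) + (3/7)(3/8) + (5/7)(9/40) + (1)(1/20) = 59/140.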